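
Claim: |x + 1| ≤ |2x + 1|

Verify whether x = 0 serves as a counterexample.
Substitute x = 0 into the relation:
x = 0: LHS = |0 + 1| = |1| = 1, RHS = |2·0 + 1| = |1| = 1; 1 ≤ 1 — holds

The relation holds at x = 0, so it is not a counterexample.

Answer: No, x = 0 is not a counterexample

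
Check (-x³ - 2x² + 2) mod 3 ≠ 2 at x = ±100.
x = 100: LHS = (-100³ - 2·100² + 2) mod 3 = (-1019998) mod 3 = 2; 2 ≠ 2 — FAILS
x = -100: LHS = (-(-100)³ - 2·(-100)² + 2) mod 3 = 980002 mod 3 = 1; 1 ≠ 2 — holds

Answer: Partially: fails for x = 100, holds for x = -100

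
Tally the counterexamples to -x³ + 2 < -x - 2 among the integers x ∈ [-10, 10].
Counterexamples in [-10, 10]: {-10, -9, -8, -7, -6, -5, -4, -3, -2, -1, 0, 1}.

Counting them gives 12 values.

Answer: 12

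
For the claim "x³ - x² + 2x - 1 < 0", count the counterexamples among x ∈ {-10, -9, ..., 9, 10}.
Counterexamples in [-10, 10]: {1, 2, 3, 4, 5, 6, 7, 8, 9, 10}.

Counting them gives 10 values.

Answer: 10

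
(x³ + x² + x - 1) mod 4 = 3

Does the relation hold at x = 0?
x = 0: LHS = (0³ + 0² + 0 - 1) mod 4 = (-1) mod 4 = 3; 3 = 3 — holds

The relation is satisfied at x = 0.

Answer: Yes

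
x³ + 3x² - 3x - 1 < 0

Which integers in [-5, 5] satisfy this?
Holds for: {-5, -4, 0}
Fails for: {-3, -2, -1, 1, 2, 3, 4, 5}

Answer: {-5, -4, 0}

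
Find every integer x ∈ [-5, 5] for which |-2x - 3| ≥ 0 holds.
An absolute value is never negative, so the left side is ≥ 0 for every x, while the right side is 0. Tightest case in [-5, 5] is x = -1:
x = -1: LHS = |-2·(-1) - 3| = |-1| = 1; 1 ≥ 0 — holds
Hence LHS − RHS is never negative, i.e. LHS ≥ RHS throughout, so the relation holds for every integer in [-5, 5].

Answer: All integers in [-5, 5]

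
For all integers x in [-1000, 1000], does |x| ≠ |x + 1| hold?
Track d = LHS − RHS over the integers in [-1000, 1000]. Equality would need d = 0, but d changes sign only between consecutive integers, jumping over 0:
x = -1: LHS = |-1| = 1, RHS = |(-1) + 1| = |0| = 0; 1 ≠ 0 — holds  (d = 1)
x = 0: LHS = |0| = 0, RHS = |0 + 1| = |1| = 1; 0 ≠ 1 — holds  (d = -1)
Away from these crossings d keeps a constant sign, and checking every integer in [-1000, 1000] confirms d ≠ 0 throughout. Hence the two sides are never equal, so the relation holds for every integer in [-1000, 1000].

No counterexample exists.

Answer: True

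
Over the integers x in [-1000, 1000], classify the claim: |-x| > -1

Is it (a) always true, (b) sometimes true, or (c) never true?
An absolute value is never negative, so the left side is ≥ 0 for every x, while the right side is -1. Tightest case in [-1000, 1000] is x = 0:
x = 0: LHS = |-0| = |0| = 0; 0 > -1 — holds
Hence LHS − RHS is never zero or negative, i.e. LHS > RHS throughout, so the relation holds for every integer in [-1000, 1000].

No counterexample exists.

Answer: Always true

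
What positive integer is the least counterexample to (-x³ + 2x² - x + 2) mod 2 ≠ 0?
Testing positive integers:
x = 1: LHS = (-1³ + 2·1² - 1 + 2) mod 2 = 2 mod 2 = 0; 0 ≠ 0 — FAILS  ← smallest positive counterexample

Answer: x = 1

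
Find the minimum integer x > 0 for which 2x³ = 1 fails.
Testing positive integers:
x = 1: LHS = 2·1³ = 2; 2 = 1 — FAILS  ← smallest positive counterexample

Answer: x = 1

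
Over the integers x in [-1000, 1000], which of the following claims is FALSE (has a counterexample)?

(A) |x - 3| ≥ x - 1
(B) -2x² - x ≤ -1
(A) x = 3: LHS = |3 - 3| = |0| = 0, RHS = 3 - 1 = 2; 0 ≥ 2 — FAILS
(B) x = 0: LHS = -2·0² - 0 = 0; 0 ≤ -1 — FAILS

Answer: Both A and B are false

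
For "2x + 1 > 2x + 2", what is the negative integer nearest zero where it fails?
Testing negative integers from -1 downward:
x = -1: LHS = 2·(-1) + 1 = -1, RHS = 2·(-1) + 2 = 0; -1 > 0 — FAILS  ← closest negative counterexample to 0

Answer: x = -1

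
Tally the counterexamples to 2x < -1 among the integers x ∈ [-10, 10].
Counterexamples in [-10, 10]: {0, 1, 2, 3, 4, 5, 6, 7, 8, 9, 10}.

Counting them gives 11 values.

Answer: 11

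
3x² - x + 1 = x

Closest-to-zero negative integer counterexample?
Testing negative integers from -1 downward:
x = -1: LHS = 3·(-1)² - (-1) + 1 = 5; 5 = -1 — FAILS  ← closest negative counterexample to 0

Answer: x = -1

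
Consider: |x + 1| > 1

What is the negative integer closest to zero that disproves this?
Testing negative integers from -1 downward:
x = -1: LHS = |(-1) + 1| = |0| = 0; 0 > 1 — FAILS  ← closest negative counterexample to 0

Answer: x = -1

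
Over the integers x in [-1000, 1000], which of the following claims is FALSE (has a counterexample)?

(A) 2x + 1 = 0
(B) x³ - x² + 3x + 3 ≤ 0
(A) x = 0: LHS = 2·0 + 1 = 1; 1 = 0 — FAILS
(B) x = 0: LHS = 0³ - 0² + 3·0 + 3 = 3; 3 ≤ 0 — FAILS

Answer: Both A and B are false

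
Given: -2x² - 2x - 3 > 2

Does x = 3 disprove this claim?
Substitute x = 3 into the relation:
x = 3: LHS = -2·3² - 2·3 - 3 = -27; -27 > 2 — FAILS

Since the claim fails at x = 3, this value is a counterexample.

Answer: Yes, x = 3 is a counterexample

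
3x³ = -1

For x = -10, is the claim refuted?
Substitute x = -10 into the relation:
x = -10: LHS = 3·(-10)³ = -3000; -3000 = -1 — FAILS

Since the claim fails at x = -10, this value is a counterexample.

Answer: Yes, x = -10 is a counterexample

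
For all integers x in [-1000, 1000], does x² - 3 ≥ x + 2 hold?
The claim fails at x = 0:
x = 0: LHS = 0² - 3 = -3, RHS = 0 + 2 = 2; -3 ≥ 2 — FAILS

Because a single integer refutes it, the statement is false.

Answer: False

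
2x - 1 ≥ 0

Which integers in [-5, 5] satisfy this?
Holds for: {1, 2, 3, 4, 5}
Fails for: {-5, -4, -3, -2, -1, 0}

Answer: {1, 2, 3, 4, 5}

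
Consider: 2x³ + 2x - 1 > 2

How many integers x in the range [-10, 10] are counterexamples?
Counterexamples in [-10, 10]: {-10, -9, -8, -7, -6, -5, -4, -3, -2, -1, 0}.

Counting them gives 11 values.

Answer: 11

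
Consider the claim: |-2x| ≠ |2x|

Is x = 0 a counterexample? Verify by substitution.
Substitute x = 0 into the relation:
x = 0: LHS = |-2·0| = |0| = 0, RHS = |2·0| = |0| = 0; 0 ≠ 0 — FAILS

Since the claim fails at x = 0, this value is a counterexample.

Answer: Yes, x = 0 is a counterexample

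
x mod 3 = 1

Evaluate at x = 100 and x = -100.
x = 100: LHS = 100 mod 3 = 1; 1 = 1 — holds
x = -100: LHS = (-100) mod 3 = 2; 2 = 1 — FAILS

Answer: Partially: holds for x = 100, fails for x = -100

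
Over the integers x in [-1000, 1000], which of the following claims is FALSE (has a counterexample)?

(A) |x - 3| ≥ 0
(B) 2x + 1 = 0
(A) An absolute value is never negative, so the left side is ≥ 0 for every x, while the right side is 0. Tightest case in [-1000, 1000] is x = 3:
x = 3: LHS = |3 - 3| = |0| = 0; 0 ≥ 0 — holds
Hence LHS − RHS is never negative, i.e. LHS ≥ RHS throughout, so the relation holds for every integer in [-1000, 1000].

(B) x = 0: LHS = 2·0 + 1 = 1; 1 = 0 — FAILS

Only (B) has a counterexample.

Answer: B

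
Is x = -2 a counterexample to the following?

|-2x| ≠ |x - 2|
Substitute x = -2 into the relation:
x = -2: LHS = |-2·(-2)| = |4| = 4, RHS = |(-2) - 2| = |-4| = 4; 4 ≠ 4 — FAILS

Since the claim fails at x = -2, this value is a counterexample.

Answer: Yes, x = -2 is a counterexample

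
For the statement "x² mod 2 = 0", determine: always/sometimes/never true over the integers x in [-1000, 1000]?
Holds at x = 0: LHS = (0²) mod 2 = 0 mod 2 = 0; 0 = 0 — holds
Fails at x = 1: LHS = (1²) mod 2 = 1 mod 2 = 1; 1 = 0 — FAILS
It is satisfied by some integers in the range but not all.

Answer: Sometimes true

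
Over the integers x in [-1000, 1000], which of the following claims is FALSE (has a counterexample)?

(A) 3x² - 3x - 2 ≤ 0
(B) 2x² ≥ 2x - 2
(A) x = -1: LHS = 3·(-1)² - 3·(-1) - 2 = 4; 4 ≤ 0 — FAILS

(B) Over all integers in [-1000, 1000], LHS − RHS is smallest at x = 0, where it equals 2:
x = 0: LHS = 2·0² = 0, RHS = 2·0 - 2 = -2; 0 ≥ -2 — holds
At the ends of the range:
x = -1000: LHS = 2·(-1000)² = 2000000, RHS = 2·(-1000) - 2 = -2002; 2000000 ≥ -2002 — holds
x = 1000: LHS = 2·1000² = 2000000, RHS = 2·1000 - 2 = 1998; 2000000 ≥ 1998 — holds
Hence LHS − RHS is never negative, i.e. LHS ≥ RHS throughout, so the relation holds for every integer in [-1000, 1000].

Only (A) has a counterexample.

Answer: A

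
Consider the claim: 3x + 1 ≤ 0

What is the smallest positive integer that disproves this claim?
Testing positive integers:
x = 1: LHS = 3·1 + 1 = 4; 4 ≤ 0 — FAILS  ← smallest positive counterexample

Answer: x = 1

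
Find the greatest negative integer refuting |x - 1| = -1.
Testing negative integers from -1 downward:
x = -1: LHS = |(-1) - 1| = |-2| = 2; 2 = -1 — FAILS  ← closest negative counterexample to 0

Answer: x = -1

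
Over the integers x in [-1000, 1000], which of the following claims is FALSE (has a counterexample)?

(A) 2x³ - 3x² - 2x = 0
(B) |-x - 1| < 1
(A) x = 1: LHS = 2·1³ - 3·1² - 2·1 = -3; -3 = 0 — FAILS
(B) x = 0: LHS = |-0 - 1| = |-1| = 1; 1 < 1 — FAILS

Answer: Both A and B are false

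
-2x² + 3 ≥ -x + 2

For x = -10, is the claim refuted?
Substitute x = -10 into the relation:
x = -10: LHS = -2·(-10)² + 3 = -197, RHS = -(-10) + 2 = 12; -197 ≥ 12 — FAILS

Since the claim fails at x = -10, this value is a counterexample.

Answer: Yes, x = -10 is a counterexample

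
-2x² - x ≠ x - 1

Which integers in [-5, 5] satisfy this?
Track d = LHS − RHS over the integers in [-5, 5]. Equality would need d = 0, but d changes sign only between consecutive integers, jumping over 0:
x = -2: LHS = -2·(-2)² - (-2) = -6, RHS = (-2) - 1 = -3; -6 ≠ -3 — holds  (d = -3)
x = -1: LHS = -2·(-1)² - (-1) = -1, RHS = (-1) - 1 = -2; -1 ≠ -2 — holds  (d = 1)
x = 0: LHS = -2·0² - 0 = 0, RHS = 0 - 1 = -1; 0 ≠ -1 — holds  (d = 1)
x = 1: LHS = -2·1² - 1 = -3, RHS = 1 - 1 = 0; -3 ≠ 0 — holds  (d = -3)
Away from these crossings d keeps a constant sign, and checking every integer in [-5, 5] confirms d ≠ 0 throughout. Hence the two sides are never equal, so the relation holds for every integer in [-5, 5].

Answer: All integers in [-5, 5]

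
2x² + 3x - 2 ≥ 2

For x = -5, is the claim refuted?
Substitute x = -5 into the relation:
x = -5: LHS = 2·(-5)² + 3·(-5) - 2 = 33; 33 ≥ 2 — holds

The claim holds here, so x = -5 is not a counterexample. (A counterexample exists elsewhere, e.g. x = 0.)

Answer: No, x = -5 is not a counterexample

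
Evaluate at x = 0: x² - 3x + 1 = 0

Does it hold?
x = 0: LHS = 0² - 3·0 + 1 = 1; 1 = 0 — FAILS

The relation fails at x = 0, so x = 0 is a counterexample.

Answer: No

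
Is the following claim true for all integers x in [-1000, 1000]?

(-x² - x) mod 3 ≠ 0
The claim fails at x = 0:
x = 0: LHS = (-0² - 0) mod 3 = 0 mod 3 = 0; 0 ≠ 0 — FAILS

Because a single integer refutes it, the statement is false.

Answer: False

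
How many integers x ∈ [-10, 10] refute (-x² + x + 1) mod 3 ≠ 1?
Counterexamples in [-10, 10]: {-9, -8, -6, -5, -3, -2, 0, 1, 3, 4, 6, 7, 9, 10}.

Counting them gives 14 values.

Answer: 14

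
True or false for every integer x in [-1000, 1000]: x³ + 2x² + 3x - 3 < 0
The claim fails at x = 1:
x = 1: LHS = 1³ + 2·1² + 3·1 - 3 = 3; 3 < 0 — FAILS

Because a single integer refutes it, the statement is false.

Answer: False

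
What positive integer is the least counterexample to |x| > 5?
Testing positive integers:
x = 1: LHS = |1| = 1; 1 > 5 — FAILS  ← smallest positive counterexample

Answer: x = 1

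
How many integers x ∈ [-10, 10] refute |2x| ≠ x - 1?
Over all integers in [-10, 10], LHS − RHS is always positive; it is smallest at x = 0, where it equals 1:
x = 0: LHS = |2·0| = |0| = 0, RHS = 0 - 1 = -1; 0 ≠ -1 — holds
At the ends of the range:
x = -10: LHS = |2·(-10)| = |-20| = 20, RHS = (-10) - 1 = -11; 20 ≠ -11 — holds
x = 10: LHS = |2·10| = |20| = 20, RHS = 10 - 1 = 9; 20 ≠ 9 — holds
Hence LHS − RHS is never 0, i.e. the two sides are never equal, so the relation holds for every integer in [-10, 10].

No counterexample appears in that range.

Answer: 0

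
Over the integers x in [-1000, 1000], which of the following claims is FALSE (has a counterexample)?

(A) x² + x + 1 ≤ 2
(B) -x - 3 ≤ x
(A) x = 1: LHS = 1² + 1 + 1 = 3; 3 ≤ 2 — FAILS
(B) x = -2: LHS = -(-2) - 3 = -1; -1 ≤ -2 — FAILS

Answer: Both A and B are false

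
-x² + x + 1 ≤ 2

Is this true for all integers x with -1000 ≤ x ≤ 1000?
Over all integers in [-1000, 1000], LHS − RHS is largest at x = 0, where it equals -1:
x = 0: LHS = -0² + 0 + 1 = 1; 1 ≤ 2 — holds
At the ends of the range:
x = -1000: LHS = -(-1000)² + (-1000) + 1 = -1000999; -1000999 ≤ 2 — holds
x = 1000: LHS = -1000² + 1000 + 1 = -998999; -998999 ≤ 2 — holds
Hence LHS − RHS is never positive, i.e. LHS ≤ RHS throughout, so the relation holds for every integer in [-1000, 1000].

No counterexample exists.

Answer: True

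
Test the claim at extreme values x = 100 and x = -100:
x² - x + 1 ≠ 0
x = 100: LHS = 100² - 100 + 1 = 9901; 9901 ≠ 0 — holds
x = -100: LHS = (-100)² - (-100) + 1 = 10101; 10101 ≠ 0 — holds

Answer: Yes, holds for both x = 100 and x = -100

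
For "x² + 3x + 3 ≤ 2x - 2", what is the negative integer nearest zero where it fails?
Testing negative integers from -1 downward:
x = -1: LHS = (-1)² + 3·(-1) + 3 = 1, RHS = 2·(-1) - 2 = -4; 1 ≤ -4 — FAILS  ← closest negative counterexample to 0

Answer: x = -1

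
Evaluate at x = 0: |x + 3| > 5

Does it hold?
x = 0: LHS = |0 + 3| = |3| = 3; 3 > 5 — FAILS

The relation fails at x = 0, so x = 0 is a counterexample.

Answer: No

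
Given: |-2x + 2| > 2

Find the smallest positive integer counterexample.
Testing positive integers:
x = 1: LHS = |-2·1 + 2| = |0| = 0; 0 > 2 — FAILS  ← smallest positive counterexample

Answer: x = 1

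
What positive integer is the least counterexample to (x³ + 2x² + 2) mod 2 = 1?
Testing positive integers:
x = 1: LHS = (1³ + 2·1² + 2) mod 2 = 5 mod 2 = 1; 1 = 1 — holds
x = 2: LHS = (2³ + 2·2² + 2) mod 2 = 18 mod 2 = 0; 0 = 1 — FAILS  ← smallest positive counterexample

Answer: x = 2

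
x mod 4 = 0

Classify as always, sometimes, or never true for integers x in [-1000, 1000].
Holds at x = 0: LHS = 0 mod 4 = 0; 0 = 0 — holds
Fails at x = 1: LHS = 1 mod 4 = 1; 1 = 0 — FAILS
It is satisfied by some integers in the range but not all.

Answer: Sometimes true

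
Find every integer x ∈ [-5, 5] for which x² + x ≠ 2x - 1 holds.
Over all integers in [-5, 5], LHS − RHS is always positive; it is smallest at x = 0, where it equals 1:
x = 0: LHS = 0² + 0 = 0, RHS = 2·0 - 1 = -1; 0 ≠ -1 — holds
At the ends of the range:
x = -5: LHS = (-5)² + (-5) = 20, RHS = 2·(-5) - 1 = -11; 20 ≠ -11 — holds
x = 5: LHS = 5² + 5 = 30, RHS = 2·5 - 1 = 9; 30 ≠ 9 — holds
Hence LHS − RHS is never 0, i.e. the two sides are never equal, so the relation holds for every integer in [-5, 5].

Answer: All integers in [-5, 5]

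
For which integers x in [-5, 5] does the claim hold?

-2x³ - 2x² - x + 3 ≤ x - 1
Holds for: {1, 2, 3, 4, 5}
Fails for: {-5, -4, -3, -2, -1, 0}

Answer: {1, 2, 3, 4, 5}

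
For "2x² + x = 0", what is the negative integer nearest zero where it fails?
Testing negative integers from -1 downward:
x = -1: LHS = 2·(-1)² + (-1) = 1; 1 = 0 — FAILS  ← closest negative counterexample to 0

Answer: x = -1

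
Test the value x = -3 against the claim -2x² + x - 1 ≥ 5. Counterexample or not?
Substitute x = -3 into the relation:
x = -3: LHS = -2·(-3)² + (-3) - 1 = -22; -22 ≥ 5 — FAILS

Since the claim fails at x = -3, this value is a counterexample.

Answer: Yes, x = -3 is a counterexample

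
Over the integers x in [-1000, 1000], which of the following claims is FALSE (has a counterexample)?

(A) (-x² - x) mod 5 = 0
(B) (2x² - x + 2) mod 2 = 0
(A) x = 1: LHS = (-1² - 1) mod 5 = (-2) mod 5 = 3; 3 = 0 — FAILS
(B) x = 1: LHS = (2·1² - 1 + 2) mod 2 = 3 mod 2 = 1; 1 = 0 — FAILS

Answer: Both A and B are false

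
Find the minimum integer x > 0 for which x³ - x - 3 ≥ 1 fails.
Testing positive integers:
x = 1: LHS = 1³ - 1 - 3 = -3; -3 ≥ 1 — FAILS  ← smallest positive counterexample

Answer: x = 1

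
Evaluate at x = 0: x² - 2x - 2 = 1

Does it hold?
x = 0: LHS = 0² - 2·0 - 2 = -2; -2 = 1 — FAILS

The relation fails at x = 0, so x = 0 is a counterexample.

Answer: No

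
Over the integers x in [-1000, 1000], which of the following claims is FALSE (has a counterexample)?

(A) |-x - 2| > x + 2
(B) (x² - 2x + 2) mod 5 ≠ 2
(A) x = 0: LHS = |-0 - 2| = |-2| = 2, RHS = 0 + 2 = 2; 2 > 2 — FAILS
(B) x = 0: LHS = (0² - 2·0 + 2) mod 5 = 2 mod 5 = 2; 2 ≠ 2 — FAILS

Answer: Both A and B are false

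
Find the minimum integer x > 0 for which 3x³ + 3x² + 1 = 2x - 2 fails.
Testing positive integers:
x = 1: LHS = 3·1³ + 3·1² + 1 = 7, RHS = 2·1 - 2 = 0; 7 = 0 — FAILS  ← smallest positive counterexample

Answer: x = 1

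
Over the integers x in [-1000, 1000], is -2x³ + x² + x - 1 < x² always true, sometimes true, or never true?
Holds at x = 0: LHS = -2·0³ + 0² + 0 - 1 = -1, RHS = 0² = 0; -1 < 0 — holds
Fails at x = -1: LHS = -2·(-1)³ + (-1)² + (-1) - 1 = 1, RHS = (-1)² = 1; 1 < 1 — FAILS
It is satisfied by some integers in the range but not all.

Answer: Sometimes true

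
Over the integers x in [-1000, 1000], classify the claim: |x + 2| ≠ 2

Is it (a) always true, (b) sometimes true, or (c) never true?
Holds at x = 1: LHS = |1 + 2| = |3| = 3; 3 ≠ 2 — holds
Fails at x = 0: LHS = |0 + 2| = |2| = 2; 2 ≠ 2 — FAILS
It is satisfied by some integers in the range but not all.

Answer: Sometimes true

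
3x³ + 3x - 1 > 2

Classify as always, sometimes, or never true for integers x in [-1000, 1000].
Holds at x = 1: LHS = 3·1³ + 3·1 - 1 = 5; 5 > 2 — holds
Fails at x = 0: LHS = 3·0³ + 3·0 - 1 = -1; -1 > 2 — FAILS
It is satisfied by some integers in the range but not all.

Answer: Sometimes true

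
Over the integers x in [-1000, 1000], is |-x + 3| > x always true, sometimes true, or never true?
Holds at x = 0: LHS = |-0 + 3| = |3| = 3; 3 > 0 — holds
Fails at x = 2: LHS = |-2 + 3| = |1| = 1; 1 > 2 — FAILS
It is satisfied by some integers in the range but not all.

Answer: Sometimes true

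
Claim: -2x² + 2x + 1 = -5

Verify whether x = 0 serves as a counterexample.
Substitute x = 0 into the relation:
x = 0: LHS = -2·0² + 2·0 + 1 = 1; 1 = -5 — FAILS

Since the claim fails at x = 0, this value is a counterexample.

Answer: Yes, x = 0 is a counterexample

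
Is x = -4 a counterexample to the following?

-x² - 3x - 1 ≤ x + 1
Substitute x = -4 into the relation:
x = -4: LHS = -(-4)² - 3·(-4) - 1 = -5, RHS = (-4) + 1 = -3; -5 ≤ -3 — holds

The claim holds here, so x = -4 is not a counterexample. (A counterexample exists elsewhere, e.g. x = -1.)

Answer: No, x = -4 is not a counterexample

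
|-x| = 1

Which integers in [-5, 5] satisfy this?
Holds for: {-1, 1}
Fails for: {-5, -4, -3, -2, 0, 2, 3, 4, 5}

Answer: {-1, 1}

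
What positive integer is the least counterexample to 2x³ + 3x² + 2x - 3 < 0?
Testing positive integers:
x = 1: LHS = 2·1³ + 3·1² + 2·1 - 3 = 4; 4 < 0 — FAILS  ← smallest positive counterexample

Answer: x = 1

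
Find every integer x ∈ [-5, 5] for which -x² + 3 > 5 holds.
Over all integers in [-5, 5], LHS − RHS is largest at x = 0, where it equals -2:
x = 0: LHS = -0² + 3 = 3; 3 > 5 — FAILS
At the ends of the range:
x = -5: LHS = -(-5)² + 3 = -22; -22 > 5 — FAILS
x = 5: LHS = -5² + 3 = -22; -22 > 5 — FAILS
Hence LHS − RHS is never positive, i.e. LHS ≤ RHS throughout, so the claimed relation (>) fails for every integer in [-5, 5].

Answer: None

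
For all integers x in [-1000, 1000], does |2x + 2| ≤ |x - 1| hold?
The claim fails at x = 0:
x = 0: LHS = |2·0 + 2| = |2| = 2, RHS = |0 - 1| = |-1| = 1; 2 ≤ 1 — FAILS

Because a single integer refutes it, the statement is false.

Answer: False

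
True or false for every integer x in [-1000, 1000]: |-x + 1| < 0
The claim fails at x = 0:
x = 0: LHS = |-0 + 1| = |1| = 1; 1 < 0 — FAILS

Because a single integer refutes it, the statement is false.

Answer: False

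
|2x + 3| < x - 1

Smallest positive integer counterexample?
Testing positive integers:
x = 1: LHS = |2·1 + 3| = |5| = 5, RHS = 1 - 1 = 0; 5 < 0 — FAILS  ← smallest positive counterexample

Answer: x = 1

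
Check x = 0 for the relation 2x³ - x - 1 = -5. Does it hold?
x = 0: LHS = 2·0³ - 0 - 1 = -1; -1 = -5 — FAILS

The relation fails at x = 0, so x = 0 is a counterexample.

Answer: No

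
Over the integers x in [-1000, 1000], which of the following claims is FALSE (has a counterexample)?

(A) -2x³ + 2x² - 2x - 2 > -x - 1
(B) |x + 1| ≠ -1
(A) x = 0: LHS = -2·0³ + 2·0² - 2·0 - 2 = -2, RHS = -0 - 1 = -1; -2 > -1 — FAILS

(B) An absolute value is never negative, so the left side is ≥ 0 for every x, while the right side is -1. Tightest case in [-1000, 1000] is x = -1:
x = -1: LHS = |(-1) + 1| = |0| = 0; 0 ≠ -1 — holds
Hence LHS − RHS is never 0, i.e. the two sides are never equal, so the relation holds for every integer in [-1000, 1000].

Only (A) has a counterexample.

Answer: A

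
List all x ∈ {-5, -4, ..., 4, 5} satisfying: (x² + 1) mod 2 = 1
Holds for: {-4, -2, 0, 2, 4}
Fails for: {-5, -3, -1, 1, 3, 5}

Answer: {-4, -2, 0, 2, 4}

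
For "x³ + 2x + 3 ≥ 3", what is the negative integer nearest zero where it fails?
Testing negative integers from -1 downward:
x = -1: LHS = (-1)³ + 2·(-1) + 3 = 0; 0 ≥ 3 — FAILS  ← closest negative counterexample to 0

Answer: x = -1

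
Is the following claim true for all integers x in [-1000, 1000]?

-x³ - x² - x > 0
The claim fails at x = 0:
x = 0: LHS = -0³ - 0² - 0 = 0; 0 > 0 — FAILS

Because a single integer refutes it, the statement is false.

Answer: False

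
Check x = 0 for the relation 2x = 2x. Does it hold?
x = 0: LHS = 2·0 = 0, RHS = 2·0 = 0; 0 = 0 — holds

The relation is satisfied at x = 0.

Answer: Yes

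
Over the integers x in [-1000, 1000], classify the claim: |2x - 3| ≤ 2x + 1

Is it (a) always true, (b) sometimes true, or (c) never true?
Holds at x = 1: LHS = |2·1 - 3| = |-1| = 1, RHS = 2·1 + 1 = 3; 1 ≤ 3 — holds
Fails at x = 0: LHS = |2·0 - 3| = |-3| = 3, RHS = 2·0 + 1 = 1; 3 ≤ 1 — FAILS
It is satisfied by some integers in the range but not all.

Answer: Sometimes true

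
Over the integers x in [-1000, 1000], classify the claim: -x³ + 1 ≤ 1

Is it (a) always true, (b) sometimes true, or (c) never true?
Holds at x = 0: LHS = -0³ + 1 = 1; 1 ≤ 1 — holds
Fails at x = -1: LHS = -(-1)³ + 1 = 2; 2 ≤ 1 — FAILS
It is satisfied by some integers in the range but not all.

Answer: Sometimes true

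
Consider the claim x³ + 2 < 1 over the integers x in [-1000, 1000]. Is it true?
The claim fails at x = 0:
x = 0: LHS = 0³ + 2 = 2; 2 < 1 — FAILS

Because a single integer refutes it, the statement is false.

Answer: False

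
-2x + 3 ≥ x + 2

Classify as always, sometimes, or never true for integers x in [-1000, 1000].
Holds at x = 0: LHS = -2·0 + 3 = 3, RHS = 0 + 2 = 2; 3 ≥ 2 — holds
Fails at x = 1: LHS = -2·1 + 3 = 1, RHS = 1 + 2 = 3; 1 ≥ 3 — FAILS
It is satisfied by some integers in the range but not all.

Answer: Sometimes true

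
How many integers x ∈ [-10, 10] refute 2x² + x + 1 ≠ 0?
Over all integers in [-10, 10], LHS − RHS is always positive; it is smallest at x = 0, where it equals 1:
x = 0: LHS = 2·0² + 0 + 1 = 1; 1 ≠ 0 — holds
At the ends of the range:
x = -10: LHS = 2·(-10)² + (-10) + 1 = 191; 191 ≠ 0 — holds
x = 10: LHS = 2·10² + 10 + 1 = 211; 211 ≠ 0 — holds
Hence LHS − RHS is never 0, i.e. the two sides are never equal, so the relation holds for every integer in [-10, 10].

No counterexample appears in that range.

Answer: 0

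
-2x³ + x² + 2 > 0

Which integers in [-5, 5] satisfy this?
Holds for: {-5, -4, -3, -2, -1, 0, 1}
Fails for: {2, 3, 4, 5}

Answer: {-5, -4, -3, -2, -1, 0, 1}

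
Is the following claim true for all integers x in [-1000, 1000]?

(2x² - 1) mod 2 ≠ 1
The claim fails at x = 0:
x = 0: LHS = (2·0² - 1) mod 2 = (-1) mod 2 = 1; 1 ≠ 1 — FAILS

Because a single integer refutes it, the statement is false.

Answer: False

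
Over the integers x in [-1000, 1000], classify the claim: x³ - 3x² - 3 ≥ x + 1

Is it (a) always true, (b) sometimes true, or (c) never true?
Holds at x = 4: LHS = 4³ - 3·4² - 3 = 13, RHS = 4 + 1 = 5; 13 ≥ 5 — holds
Fails at x = 0: LHS = 0³ - 3·0² - 3 = -3, RHS = 0 + 1 = 1; -3 ≥ 1 — FAILS
It is satisfied by some integers in the range but not all.

Answer: Sometimes true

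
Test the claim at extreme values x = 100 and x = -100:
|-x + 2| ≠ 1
x = 100: LHS = |-100 + 2| = |-98| = 98; 98 ≠ 1 — holds
x = -100: LHS = |-(-100) + 2| = |102| = 102; 102 ≠ 1 — holds

Answer: Yes, holds for both x = 100 and x = -100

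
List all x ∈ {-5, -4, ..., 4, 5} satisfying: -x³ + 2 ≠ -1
Track d = LHS − RHS over the integers in [-5, 5]. Equality would need d = 0, but d changes sign only between consecutive integers, jumping over 0:
x = 1: LHS = -1³ + 2 = 1; 1 ≠ -1 — holds  (d = 2)
x = 2: LHS = -2³ + 2 = -6; -6 ≠ -1 — holds  (d = -5)
Away from these crossings d keeps a constant sign, and checking every integer in [-5, 5] confirms d ≠ 0 throughout. Hence the two sides are never equal, so the relation holds for every integer in [-5, 5].

Answer: All integers in [-5, 5]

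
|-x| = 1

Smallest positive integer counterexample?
Testing positive integers:
x = 1: LHS = |-1| = 1; 1 = 1 — holds
x = 2: LHS = |-2| = 2; 2 = 1 — FAILS  ← smallest positive counterexample

Answer: x = 2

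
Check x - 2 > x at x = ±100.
x = 100: LHS = 100 - 2 = 98; 98 > 100 — FAILS
x = -100: LHS = (-100) - 2 = -102; -102 > -100 — FAILS

Answer: No, fails for both x = 100 and x = -100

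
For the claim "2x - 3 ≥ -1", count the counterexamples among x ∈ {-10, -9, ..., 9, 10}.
Counterexamples in [-10, 10]: {-10, -9, -8, -7, -6, -5, -4, -3, -2, -1, 0}.

Counting them gives 11 values.

Answer: 11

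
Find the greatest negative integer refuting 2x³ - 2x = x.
Testing negative integers from -1 downward:
x = -1: LHS = 2·(-1)³ - 2·(-1) = 0; 0 = -1 — FAILS  ← closest negative counterexample to 0

Answer: x = -1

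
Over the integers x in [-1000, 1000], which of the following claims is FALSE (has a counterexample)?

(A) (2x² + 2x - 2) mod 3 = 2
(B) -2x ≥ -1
(A) x = 0: LHS = (2·0² + 2·0 - 2) mod 3 = (-2) mod 3 = 1; 1 = 2 — FAILS
(B) x = 1: LHS = -2·1 = -2; -2 ≥ -1 — FAILS

Answer: Both A and B are false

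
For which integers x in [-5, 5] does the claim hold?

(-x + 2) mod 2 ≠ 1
Holds for: {-4, -2, 0, 2, 4}
Fails for: {-5, -3, -1, 1, 3, 5}

Answer: {-4, -2, 0, 2, 4}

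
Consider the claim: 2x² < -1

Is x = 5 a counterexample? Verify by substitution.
Substitute x = 5 into the relation:
x = 5: LHS = 2·5² = 50; 50 < -1 — FAILS

Since the claim fails at x = 5, this value is a counterexample.

Answer: Yes, x = 5 is a counterexample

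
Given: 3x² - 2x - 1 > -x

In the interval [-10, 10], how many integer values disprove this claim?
Counterexamples in [-10, 10]: {0}.

Counting them gives 1 values.

Answer: 1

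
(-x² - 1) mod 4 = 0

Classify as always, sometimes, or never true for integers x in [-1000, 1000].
For a polynomial with integer coefficients, its value mod 4 depends only on x mod 4, so it suffices to check one representative of each residue class, x = 0, 1, 2, 3:
x = 0: LHS = (-0² - 1) mod 4 = (-1) mod 4 = 3; 3 = 0 — FAILS
x = 1: LHS = (-1² - 1) mod 4 = (-2) mod 4 = 2; 2 = 0 — FAILS
x = 2: LHS = (-2² - 1) mod 4 = (-5) mod 4 = 3; 3 = 0 — FAILS
x = 3: LHS = (-3² - 1) mod 4 = (-10) mod 4 = 2; 2 = 0 — FAILS
The relation fails in every residue class, so the claimed relation (=) fails for every integer in [-1000, 1000].

No integer in the range satisfies it.

Answer: Never true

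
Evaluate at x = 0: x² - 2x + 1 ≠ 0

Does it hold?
x = 0: LHS = 0² - 2·0 + 1 = 1; 1 ≠ 0 — holds

The relation is satisfied at x = 0.

Answer: Yes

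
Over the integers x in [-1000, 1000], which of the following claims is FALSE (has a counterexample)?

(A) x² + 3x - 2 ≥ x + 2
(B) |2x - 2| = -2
(A) x = 0: LHS = 0² + 3·0 - 2 = -2, RHS = 0 + 2 = 2; -2 ≥ 2 — FAILS
(B) x = 0: LHS = |2·0 - 2| = |-2| = 2; 2 = -2 — FAILS

Answer: Both A and B are false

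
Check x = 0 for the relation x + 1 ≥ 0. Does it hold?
x = 0: LHS = 0 + 1 = 1; 1 ≥ 0 — holds

The relation is satisfied at x = 0.

Answer: Yes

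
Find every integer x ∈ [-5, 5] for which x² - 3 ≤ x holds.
Holds for: {-1, 0, 1, 2}
Fails for: {-5, -4, -3, -2, 3, 4, 5}

Answer: {-1, 0, 1, 2}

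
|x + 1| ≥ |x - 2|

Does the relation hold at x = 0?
x = 0: LHS = |0 + 1| = |1| = 1, RHS = |0 - 2| = |-2| = 2; 1 ≥ 2 — FAILS

The relation fails at x = 0, so x = 0 is a counterexample.

Answer: No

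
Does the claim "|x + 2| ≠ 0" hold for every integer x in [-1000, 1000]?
The claim fails at x = -2:
x = -2: LHS = |(-2) + 2| = |0| = 0; 0 ≠ 0 — FAILS

Because a single integer refutes it, the statement is false.

Answer: False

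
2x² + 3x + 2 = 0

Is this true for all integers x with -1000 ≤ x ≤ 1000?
The claim fails at x = 0:
x = 0: LHS = 2·0² + 3·0 + 2 = 2; 2 = 0 — FAILS

Because a single integer refutes it, the statement is false.

Answer: False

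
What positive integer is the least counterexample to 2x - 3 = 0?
Testing positive integers:
x = 1: LHS = 2·1 - 3 = -1; -1 = 0 — FAILS  ← smallest positive counterexample

Answer: x = 1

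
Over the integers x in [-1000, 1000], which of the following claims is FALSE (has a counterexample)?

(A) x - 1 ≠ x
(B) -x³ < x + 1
(A) Over all integers in [-1000, 1000], LHS − RHS is always negative; it is closest to 0 at x = 0, where it equals -1:
x = 0: LHS = 0 - 1 = -1; -1 ≠ 0 — holds
At the ends of the range:
x = -1000: LHS = (-1000) - 1 = -1001; -1001 ≠ -1000 — holds
x = 1000: LHS = 1000 - 1 = 999; 999 ≠ 1000 — holds
Hence LHS − RHS is never 0, i.e. the two sides are never equal, so the relation holds for every integer in [-1000, 1000].

(B) x = -1: LHS = -(-1)³ = 1, RHS = (-1) + 1 = 0; 1 < 0 — FAILS

Only (B) has a counterexample.

Answer: B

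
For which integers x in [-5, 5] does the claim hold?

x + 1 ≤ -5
Over all integers in [-5, 5], LHS − RHS is smallest at x = -5, where it equals 1:
x = -5: LHS = (-5) + 1 = -4; -4 ≤ -5 — FAILS
At the ends of the range:
x = 5: LHS = 5 + 1 = 6; 6 ≤ -5 — FAILS
Hence LHS − RHS is never zero or negative, i.e. LHS > RHS throughout, so the claimed relation (≤) fails for every integer in [-5, 5].

Answer: None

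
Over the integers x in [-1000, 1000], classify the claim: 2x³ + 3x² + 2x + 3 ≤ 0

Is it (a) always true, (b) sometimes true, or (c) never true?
Holds at x = -2: LHS = 2·(-2)³ + 3·(-2)² + 2·(-2) + 3 = -5; -5 ≤ 0 — holds
Fails at x = 0: LHS = 2·0³ + 3·0² + 2·0 + 3 = 3; 3 ≤ 0 — FAILS
It is satisfied by some integers in the range but not all.

Answer: Sometimes true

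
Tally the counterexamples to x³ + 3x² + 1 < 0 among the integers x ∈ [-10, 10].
Counterexamples in [-10, 10]: {-3, -2, -1, 0, 1, 2, 3, 4, 5, 6, 7, 8, 9, 10}.

Counting them gives 14 values.

Answer: 14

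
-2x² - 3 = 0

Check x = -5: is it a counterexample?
Substitute x = -5 into the relation:
x = -5: LHS = -2·(-5)² - 3 = -53; -53 = 0 — FAILS

Since the claim fails at x = -5, this value is a counterexample.

Answer: Yes, x = -5 is a counterexample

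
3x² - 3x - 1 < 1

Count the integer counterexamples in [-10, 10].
Counterexamples in [-10, 10]: {-10, -9, -8, -7, -6, -5, -4, -3, -2, -1, 2, 3, 4, 5, 6, 7, 8, 9, 10}.

Counting them gives 19 values.

Answer: 19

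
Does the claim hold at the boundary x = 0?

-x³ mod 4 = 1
x = 0: LHS = (-0³) mod 4 = 0 mod 4 = 0; 0 = 1 — FAILS

The relation fails at x = 0, so x = 0 is a counterexample.

Answer: No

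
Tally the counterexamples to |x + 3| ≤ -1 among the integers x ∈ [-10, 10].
Counterexamples in [-10, 10]: {-10, -9, -8, -7, -6, -5, -4, -3, -2, -1, 0, 1, 2, 3, 4, 5, 6, 7, 8, 9, 10}.

Counting them gives 21 values.

Answer: 21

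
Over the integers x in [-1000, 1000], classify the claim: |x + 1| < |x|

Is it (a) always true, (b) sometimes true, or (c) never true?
Holds at x = -1: LHS = |(-1) + 1| = |0| = 0, RHS = |-1| = 1; 0 < 1 — holds
Fails at x = 0: LHS = |0 + 1| = |1| = 1, RHS = |0| = 0; 1 < 0 — FAILS
It is satisfied by some integers in the range but not all.

Answer: Sometimes true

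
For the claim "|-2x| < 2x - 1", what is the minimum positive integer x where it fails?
Testing positive integers:
x = 1: LHS = |-2·1| = |-2| = 2, RHS = 2·1 - 1 = 1; 2 < 1 — FAILS  ← smallest positive counterexample

Answer: x = 1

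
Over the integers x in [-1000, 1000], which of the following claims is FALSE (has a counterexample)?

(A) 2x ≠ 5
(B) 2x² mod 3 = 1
(A) Track d = LHS − RHS over the integers in [-1000, 1000]. Equality would need d = 0, but d changes sign only between consecutive integers, jumping over 0:
x = 2: LHS = 2·2 = 4; 4 ≠ 5 — holds  (d = -1)
x = 3: LHS = 2·3 = 6; 6 ≠ 5 — holds  (d = 1)
Away from these crossings d keeps a constant sign, and checking every integer in [-1000, 1000] confirms d ≠ 0 throughout. Hence the two sides are never equal, so the relation holds for every integer in [-1000, 1000].

(B) x = 0: LHS = (2·0²) mod 3 = 0 mod 3 = 0; 0 = 1 — FAILS

Only (B) has a counterexample.

Answer: B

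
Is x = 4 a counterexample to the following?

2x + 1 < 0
Substitute x = 4 into the relation:
x = 4: LHS = 2·4 + 1 = 9; 9 < 0 — FAILS

Since the claim fails at x = 4, this value is a counterexample.

Answer: Yes, x = 4 is a counterexample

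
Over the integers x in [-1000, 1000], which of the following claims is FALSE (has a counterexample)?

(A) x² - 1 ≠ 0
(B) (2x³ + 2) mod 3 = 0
(A) x = 1: LHS = 1² - 1 = 0; 0 ≠ 0 — FAILS
(B) x = 0: LHS = (2·0³ + 2) mod 3 = 2 mod 3 = 2; 2 = 0 — FAILS

Answer: Both A and B are false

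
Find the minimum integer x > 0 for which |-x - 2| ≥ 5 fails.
Testing positive integers:
x = 1: LHS = |-1 - 2| = |-3| = 3; 3 ≥ 5 — FAILS  ← smallest positive counterexample

Answer: x = 1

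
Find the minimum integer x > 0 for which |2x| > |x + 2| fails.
Testing positive integers:
x = 1: LHS = |2·1| = |2| = 2, RHS = |1 + 2| = |3| = 3; 2 > 3 — FAILS  ← smallest positive counterexample

Answer: x = 1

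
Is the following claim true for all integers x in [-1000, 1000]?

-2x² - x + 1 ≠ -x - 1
The claim fails at x = 1:
x = 1: LHS = -2·1² - 1 + 1 = -2, RHS = -1 - 1 = -2; -2 ≠ -2 — FAILS

Because a single integer refutes it, the statement is false.

Answer: False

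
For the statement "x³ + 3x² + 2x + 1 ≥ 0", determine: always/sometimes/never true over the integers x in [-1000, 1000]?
Holds at x = 0: LHS = 0³ + 3·0² + 2·0 + 1 = 1; 1 ≥ 0 — holds
Fails at x = -3: LHS = (-3)³ + 3·(-3)² + 2·(-3) + 1 = -5; -5 ≥ 0 — FAILS
It is satisfied by some integers in the range but not all.

Answer: Sometimes true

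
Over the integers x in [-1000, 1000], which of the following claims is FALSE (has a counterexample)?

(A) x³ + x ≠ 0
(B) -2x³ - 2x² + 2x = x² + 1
(A) x = 0: LHS = 0³ + 0 = 0; 0 ≠ 0 — FAILS
(B) x = 0: LHS = -2·0³ - 2·0² + 2·0 = 0, RHS = 0² + 1 = 1; 0 = 1 — FAILS

Answer: Both A and B are false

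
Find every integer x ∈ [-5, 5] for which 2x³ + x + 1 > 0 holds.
Holds for: {0, 1, 2, 3, 4, 5}
Fails for: {-5, -4, -3, -2, -1}

Answer: {0, 1, 2, 3, 4, 5}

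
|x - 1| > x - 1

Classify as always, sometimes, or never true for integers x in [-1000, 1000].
Holds at x = 0: LHS = |0 - 1| = |-1| = 1, RHS = 0 - 1 = -1; 1 > -1 — holds
Fails at x = 1: LHS = |1 - 1| = |0| = 0, RHS = 1 - 1 = 0; 0 > 0 — FAILS
It is satisfied by some integers in the range but not all.

Answer: Sometimes true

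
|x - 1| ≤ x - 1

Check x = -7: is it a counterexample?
Substitute x = -7 into the relation:
x = -7: LHS = |(-7) - 1| = |-8| = 8, RHS = (-7) - 1 = -8; 8 ≤ -8 — FAILS

Since the claim fails at x = -7, this value is a counterexample.

Answer: Yes, x = -7 is a counterexample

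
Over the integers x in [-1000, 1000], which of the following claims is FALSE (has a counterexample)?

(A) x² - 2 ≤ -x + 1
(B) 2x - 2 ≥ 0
(A) x = 2: LHS = 2² - 2 = 2, RHS = -2 + 1 = -1; 2 ≤ -1 — FAILS
(B) x = 0: LHS = 2·0 - 2 = -2; -2 ≥ 0 — FAILS

Answer: Both A and B are false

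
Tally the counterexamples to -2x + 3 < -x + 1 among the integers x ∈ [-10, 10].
Counterexamples in [-10, 10]: {-10, -9, -8, -7, -6, -5, -4, -3, -2, -1, 0, 1, 2}.

Counting them gives 13 values.

Answer: 13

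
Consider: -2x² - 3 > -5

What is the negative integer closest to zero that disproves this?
Testing negative integers from -1 downward:
x = -1: LHS = -2·(-1)² - 3 = -5; -5 > -5 — FAILS  ← closest negative counterexample to 0

Answer: x = -1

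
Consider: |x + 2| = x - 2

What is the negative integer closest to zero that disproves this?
Testing negative integers from -1 downward:
x = -1: LHS = |(-1) + 2| = |1| = 1, RHS = (-1) - 2 = -3; 1 = -3 — FAILS  ← closest negative counterexample to 0

Answer: x = -1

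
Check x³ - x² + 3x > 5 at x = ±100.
x = 100: LHS = 100³ - 100² + 3·100 = 990300; 990300 > 5 — holds
x = -100: LHS = (-100)³ - (-100)² + 3·(-100) = -1010300; -1010300 > 5 — FAILS

Answer: Partially: holds for x = 100, fails for x = -100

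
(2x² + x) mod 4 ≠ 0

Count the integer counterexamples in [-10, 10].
Counterexamples in [-10, 10]: {-8, -4, 0, 4, 8}.

Counting them gives 5 values.

Answer: 5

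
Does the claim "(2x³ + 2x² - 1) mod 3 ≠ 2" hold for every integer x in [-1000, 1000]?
The claim fails at x = 0:
x = 0: LHS = (2·0³ + 2·0² - 1) mod 3 = (-1) mod 3 = 2; 2 ≠ 2 — FAILS

Because a single integer refutes it, the statement is false.

Answer: False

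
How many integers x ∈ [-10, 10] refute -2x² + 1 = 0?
Counterexamples in [-10, 10]: {-10, -9, -8, -7, -6, -5, -4, -3, -2, -1, 0, 1, 2, 3, 4, 5, 6, 7, 8, 9, 10}.

Counting them gives 21 values.

Answer: 21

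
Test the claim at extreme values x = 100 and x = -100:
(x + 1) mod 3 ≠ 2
x = 100: LHS = (100 + 1) mod 3 = 101 mod 3 = 2; 2 ≠ 2 — FAILS
x = -100: LHS = ((-100) + 1) mod 3 = (-99) mod 3 = 0; 0 ≠ 2 — holds

Answer: Partially: fails for x = 100, holds for x = -100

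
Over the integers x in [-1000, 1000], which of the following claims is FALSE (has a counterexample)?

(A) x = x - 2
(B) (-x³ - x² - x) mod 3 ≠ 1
(A) x = 0: RHS = 0 - 2 = -2; 0 = -2 — FAILS
(B) x = -1: LHS = (-(-1)³ - (-1)² - (-1)) mod 3 = 1 mod 3 = 1; 1 ≠ 1 — FAILS

Answer: Both A and B are false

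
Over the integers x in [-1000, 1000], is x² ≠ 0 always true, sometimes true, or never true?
Holds at x = 1: LHS = 1² = 1; 1 ≠ 0 — holds
Fails at x = 0: LHS = 0² = 0; 0 ≠ 0 — FAILS
It is satisfied by some integers in the range but not all.

Answer: Sometimes true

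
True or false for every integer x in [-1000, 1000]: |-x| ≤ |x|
Over all integers in [-1000, 1000], LHS − RHS is largest at x = 0, where it equals 0:
x = 0: LHS = |-0| = |0| = 0, RHS = |0| = 0; 0 ≤ 0 — holds
At the ends of the range:
x = -1000: LHS = |-(-1000)| = |1000| = 1000, RHS = |-1000| = 1000; 1000 ≤ 1000 — holds
x = 1000: LHS = |-1000| = 1000, RHS = |1000| = 1000; 1000 ≤ 1000 — holds
Hence LHS − RHS is never positive, i.e. LHS ≤ RHS throughout, so the relation holds for every integer in [-1000, 1000].

No counterexample exists.

Answer: True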